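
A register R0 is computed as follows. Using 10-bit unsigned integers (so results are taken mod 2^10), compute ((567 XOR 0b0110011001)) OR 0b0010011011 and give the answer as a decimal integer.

567 = 1000110111
0b0110011001 = 0110011001
→ XOR → 1110101110 = 942
0b0010011011 = 0010011011
→ OR → 1110111111 = 959

959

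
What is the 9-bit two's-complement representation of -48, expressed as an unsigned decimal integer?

464

48 in 9 bits: 000110000
Invert: 111001111
Add 1:  111010000 = 464
(Check: 2^9 - 48 = 512 - 48 = 464.)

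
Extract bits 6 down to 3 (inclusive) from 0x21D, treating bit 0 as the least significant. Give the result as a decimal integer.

3

v = 00001000011101
Shift right by 3: 00001000011
Mask low 4 bits: 0011 = 3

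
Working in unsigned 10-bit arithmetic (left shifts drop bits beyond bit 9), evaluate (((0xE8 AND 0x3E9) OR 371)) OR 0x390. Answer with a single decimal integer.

0xE8 = 0011101000
0x3E9 = 1111101001
→ AND → 0011101000 = 232
371 = 0101110011
→ OR → 0111111011 = 507
0x390 = 1110010000
→ OR → 1111111011 = 1019

1019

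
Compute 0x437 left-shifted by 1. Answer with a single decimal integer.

2158

0x437 = 010000110111
shift left by 1 → 100001101110 = 2158
(equivalently, 1079 × 2^1 = 1079 × 2)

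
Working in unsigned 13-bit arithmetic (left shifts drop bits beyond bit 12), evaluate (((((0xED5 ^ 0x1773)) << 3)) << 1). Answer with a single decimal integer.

6752

0xED5 = 0111011010101
0x1773 = 1011101110011
→ ^ → 1100110100110 = 6566
→ << 3 (mod 2^13) → 0110100110000 = 3376
→ << 1 (mod 2^13) → 1101001100000 = 6752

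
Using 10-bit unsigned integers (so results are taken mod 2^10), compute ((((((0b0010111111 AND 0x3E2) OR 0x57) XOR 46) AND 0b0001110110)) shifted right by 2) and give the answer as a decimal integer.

20

0b0010111111 = 0010111111
0x3E2 = 1111100010
→ AND → 0010100010 = 162
0x57 = 0001010111
→ OR → 0011110111 = 247
46 = 0000101110
→ XOR → 0011011001 = 217
0b0001110110 = 0001110110
→ AND → 0001010000 = 80
→ shifted right by 2 → 0000010100 = 20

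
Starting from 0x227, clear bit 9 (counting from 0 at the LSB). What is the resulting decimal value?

39

x = 0001000100111
bit 9 is currently 1; clear it via x & ~(1 << 9) = x & ~512
→ 0000000100111 = 39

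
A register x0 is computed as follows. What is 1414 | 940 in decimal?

1966

1414 = 10110000110
940 = 01110101100
 OR → 11110101110 = 1966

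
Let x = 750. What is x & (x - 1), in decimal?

x = 1011101110 = 750
x - 1 = 1011101101
AND   = 1011101100 = 748
(x & (x - 1) clears the lowest set bit of x.)

748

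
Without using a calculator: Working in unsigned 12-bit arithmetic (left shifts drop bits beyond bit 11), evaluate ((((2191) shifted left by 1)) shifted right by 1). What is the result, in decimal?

2191 = 100010001111
→ shifted left by 1 (mod 2^12) → 000100011110 = 286
→ shifted right by 1 → 000010001111 = 143

143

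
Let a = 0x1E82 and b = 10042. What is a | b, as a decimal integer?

0x1E82 = 01111010000010
10042 = 10011100111010
 OR → 11111110111010 = 16314

16314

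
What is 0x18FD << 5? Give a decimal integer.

204704

0x18FD = 000001100011111101
shift left by 5 → 110001111110100000 = 204704
(equivalently, 6397 × 2^5 = 6397 × 32)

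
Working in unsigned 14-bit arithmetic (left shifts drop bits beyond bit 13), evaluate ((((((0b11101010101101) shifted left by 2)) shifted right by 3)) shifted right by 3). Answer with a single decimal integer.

0b11101010101101 = 11101010101101
→ shifted left by 2 (mod 2^14) → 10101010110100 = 10932
→ shifted right by 3 → 00010101010110 = 1366
→ shifted right by 3 → 00000010101010 = 170

170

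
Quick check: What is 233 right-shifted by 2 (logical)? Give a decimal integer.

58

233 = 11101001
shift right by 2 → 00111010 = 58
(equivalently, floor(233 / 4))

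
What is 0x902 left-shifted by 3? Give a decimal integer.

18448

0x902 = 000100100000010
shift left by 3 → 100100000010000 = 18448
(equivalently, 2306 × 2^3 = 2306 × 8)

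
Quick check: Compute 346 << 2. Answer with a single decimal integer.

346 = 00101011010
shift left by 2 → 10101101000 = 1384
(equivalently, 346 × 2^2 = 346 × 4)

1384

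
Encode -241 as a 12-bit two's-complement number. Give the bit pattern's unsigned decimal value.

241 in 12 bits: 000011110001
Invert: 111100001110
Add 1:  111100001111 = 3855
(Check: 2^12 - 241 = 4096 - 241 = 3855.)

3855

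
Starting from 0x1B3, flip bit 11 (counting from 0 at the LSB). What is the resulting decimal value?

2483

x = 000110110011
bit 11 is currently 0; toggle it via x ^ (1 << 11) = x ^ 2048
→ 100110110011 = 2483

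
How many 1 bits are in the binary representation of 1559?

6

1559 = 11000010111
Count the 1s: 1 + 1 + 1 + 1 + 1 + 1 = 6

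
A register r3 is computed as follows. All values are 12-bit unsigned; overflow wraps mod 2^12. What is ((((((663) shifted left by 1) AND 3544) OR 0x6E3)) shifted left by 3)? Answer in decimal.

3928

663 = 001010010111
→ shifted left by 1 (mod 2^12) → 010100101110 = 1326
3544 = 110111011000
→ AND → 010100001000 = 1288
0x6E3 = 011011100011
→ OR → 011111101011 = 2027
→ shifted left by 3 (mod 2^12) → 111101011000 = 3928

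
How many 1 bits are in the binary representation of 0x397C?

9

0x397C = 11100101111100
Count the 1s: 1 + 1 + 1 + 1 + 1 + 1 + 1 + 1 + 1 = 9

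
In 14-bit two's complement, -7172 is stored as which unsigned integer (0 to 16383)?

7172 in 14 bits: 01110000000100
Invert: 10001111111011
Add 1:  10001111111100 = 9212
(Check: 2^14 - 7172 = 16384 - 7172 = 9212.)

9212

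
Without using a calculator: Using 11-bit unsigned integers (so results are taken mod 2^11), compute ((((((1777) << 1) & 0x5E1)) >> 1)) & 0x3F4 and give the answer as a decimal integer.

752

1777 = 11011110001
→ << 1 (mod 2^11) → 10111100010 = 1506
0x5E1 = 10111100001
→ & → 10111100000 = 1504
→ >> 1 → 01011110000 = 752
0x3F4 = 01111110100
→ & → 01011110000 = 752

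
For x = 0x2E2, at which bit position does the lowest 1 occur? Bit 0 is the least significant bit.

0x2E2 = 1011100010
Trailing zeros: 1, so the lowest set bit is bit 1 (value 2).

1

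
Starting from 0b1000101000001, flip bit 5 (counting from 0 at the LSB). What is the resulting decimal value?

x = 1000101000001
bit 5 is currently 0; toggle it via x ^ (1 << 5) = x ^ 32
→ 1000101100001 = 4449

4449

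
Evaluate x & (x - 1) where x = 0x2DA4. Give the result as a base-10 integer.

11680

x = 10110110100100 = 11684
x - 1 = 10110110100011
AND   = 10110110100000 = 11680
(x & (x - 1) clears the lowest set bit of x.)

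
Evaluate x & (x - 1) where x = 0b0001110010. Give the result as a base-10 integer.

112

x = 1110010 = 114
x - 1 = 1110001
AND   = 1110000 = 112
(x & (x - 1) clears the lowest set bit of x.)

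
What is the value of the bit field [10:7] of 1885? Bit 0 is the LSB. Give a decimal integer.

14

v = 011101011101
Shift right by 7: 01110
Mask low 4 bits: 1110 = 14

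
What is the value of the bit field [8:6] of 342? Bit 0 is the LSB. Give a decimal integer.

v = 0101010110
Shift right by 6: 0101
Mask low 3 bits: 101 = 5

5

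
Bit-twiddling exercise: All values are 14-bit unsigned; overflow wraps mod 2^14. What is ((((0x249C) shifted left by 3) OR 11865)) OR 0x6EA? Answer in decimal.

12027

0x249C = 10010010011100
→ shifted left by 3 (mod 2^14) → 10010011100000 = 9440
11865 = 10111001011001
→ OR → 10111011111001 = 12025
0x6EA = 00011011101010
→ OR → 10111011111011 = 12027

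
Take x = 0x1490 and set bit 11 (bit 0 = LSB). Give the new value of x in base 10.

x = 1010010010000
bit 11 is currently 0; set it via x | (1 << 11) = x | 2048
→ 1110010010000 = 7312

7312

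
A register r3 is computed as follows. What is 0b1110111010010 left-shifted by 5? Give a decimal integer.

244288

x = 000001110111010010
shift left by 5 → 111011101001000000 = 244288
(equivalently, 7634 × 2^5 = 7634 × 32)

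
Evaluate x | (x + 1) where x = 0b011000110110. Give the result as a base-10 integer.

x = 11000110110 = 1590
x + 1 = 11000110111
OR    = 11000110111 = 1591
(x | (x + 1) sets the lowest cleared bit.)

1591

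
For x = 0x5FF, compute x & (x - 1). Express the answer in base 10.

1534

x = 10111111111 = 1535
x - 1 = 10111111110
AND   = 10111111110 = 1534
(x & (x - 1) clears the lowest set bit of x.)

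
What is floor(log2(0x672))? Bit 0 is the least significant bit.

10

0x672 = 11001110010
The topmost 1 is at position 10 (since 2^10 = 1024 ≤ 1650 < 2048).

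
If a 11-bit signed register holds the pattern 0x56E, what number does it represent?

-658

pattern = 10101101110 (MSB is 1 ⇒ negative)
Invert: 01010010001, add 1 → 01010010010 = 658, so the value is -658.
(Equivalently: 1390 - 2^11 = 1390 - 2048 = -658.)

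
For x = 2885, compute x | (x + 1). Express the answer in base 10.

2887

x = 101101000101 = 2885
x + 1 = 101101000110
OR    = 101101000111 = 2887
(x | (x + 1) sets the lowest cleared bit.)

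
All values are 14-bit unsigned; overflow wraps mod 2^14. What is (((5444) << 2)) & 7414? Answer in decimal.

5136

5444 = 01010101000100
→ << 2 (mod 2^14) → 01010100010000 = 5392
7414 = 01110011110110
→ & → 01010000010000 = 5136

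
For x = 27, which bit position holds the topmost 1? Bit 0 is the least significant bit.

4

27 = 11011
The topmost 1 is at position 4 (since 2^4 = 16 ≤ 27 < 32).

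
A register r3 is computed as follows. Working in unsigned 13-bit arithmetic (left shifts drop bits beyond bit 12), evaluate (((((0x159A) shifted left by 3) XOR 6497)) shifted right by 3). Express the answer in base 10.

0x159A = 1010110011010
→ shifted left by 3 (mod 2^13) → 0110011010000 = 3280
6497 = 1100101100001
→ XOR → 1010110110001 = 5553
→ shifted right by 3 → 0001010110110 = 694

694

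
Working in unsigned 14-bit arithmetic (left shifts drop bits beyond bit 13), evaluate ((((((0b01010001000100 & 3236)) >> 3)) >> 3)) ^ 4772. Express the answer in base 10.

4788

0b01010001000100 = 01010001000100
3236 = 00110010100100
→ & → 00010000000100 = 1028
→ >> 3 → 00000010000000 = 128
→ >> 3 → 00000000010000 = 16
4772 = 01001010100100
→ ^ → 01001010110100 = 4788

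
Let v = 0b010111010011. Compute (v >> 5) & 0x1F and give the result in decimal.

14

v = 010111010011
Shift right by 5: 0101110
Mask low 5 bits: 01110 = 14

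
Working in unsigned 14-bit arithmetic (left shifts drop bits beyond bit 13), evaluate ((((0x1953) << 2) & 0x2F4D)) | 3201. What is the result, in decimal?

11725

0x1953 = 01100101010011
→ << 2 (mod 2^14) → 10010101001100 = 9548
0x2F4D = 10111101001101
→ & → 10010101001100 = 9548
3201 = 00110010000001
→ | → 10110111001101 = 11725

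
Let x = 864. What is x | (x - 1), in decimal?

x = 1101100000 = 864
x - 1 = 1101011111
OR    = 1101111111 = 895
(x | (x - 1) sets all bits below the lowest set bit.)

895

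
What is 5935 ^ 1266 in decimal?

5085

5935 = 1011100101111
1266 = 0010011110010
XOR → 1001111011101 = 5085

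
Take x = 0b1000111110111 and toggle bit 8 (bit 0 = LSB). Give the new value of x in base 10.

x = 1000111110111
bit 8 is currently 1; toggle it via x ^ (1 << 8) = x ^ 256
→ 1000011110111 = 4343

4343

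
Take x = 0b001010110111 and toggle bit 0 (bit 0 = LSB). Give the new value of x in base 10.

694

x = 001010110111
bit 0 is currently 1; toggle it via x ^ (1 << 0) = x ^ 1
→ 001010110110 = 694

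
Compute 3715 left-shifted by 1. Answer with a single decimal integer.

3715 = 0111010000011
shift left by 1 → 1110100000110 = 7430
(equivalently, 3715 × 2^1 = 3715 × 2)

7430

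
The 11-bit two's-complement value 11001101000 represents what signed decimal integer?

-408

pattern = 11001101000 (MSB is 1 ⇒ negative)
Invert: 00110010111, add 1 → 00110011000 = 408, so the value is -408.
(Equivalently: 1640 - 2^11 = 1640 - 2048 = -408.)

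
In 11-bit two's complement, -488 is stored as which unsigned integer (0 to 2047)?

488 in 11 bits: 00111101000
Invert: 11000010111
Add 1:  11000011000 = 1560
(Check: 2^11 - 488 = 2048 - 488 = 1560.)

1560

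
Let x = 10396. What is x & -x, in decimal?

x = 10100010011100 = 10396
-x (two's complement) = …01011101100100
AND   = 00000000000100 = 4
(x & -x isolates the lowest set bit of x.)

4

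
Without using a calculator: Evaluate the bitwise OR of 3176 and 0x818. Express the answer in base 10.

3176 = 110001101000
0x818 = 100000011000
 OR → 110001111000 = 3192

3192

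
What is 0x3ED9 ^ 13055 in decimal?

3110

0x3ED9 = 11111011011001
13055 = 11001011111111
XOR → 00110000100110 = 3110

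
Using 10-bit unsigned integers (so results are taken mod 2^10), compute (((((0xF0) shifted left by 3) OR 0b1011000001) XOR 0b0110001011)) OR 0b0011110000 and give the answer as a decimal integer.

762

0xF0 = 0011110000
→ shifted left by 3 (mod 2^10) → 1110000000 = 896
0b1011000001 = 1011000001
→ OR → 1111000001 = 961
0b0110001011 = 0110001011
→ XOR → 1001001010 = 586
0b0011110000 = 0011110000
→ OR → 1011111010 = 762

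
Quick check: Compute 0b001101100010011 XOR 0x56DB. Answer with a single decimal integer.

19912

a = 001101100010011
0x56DB = 101011011011011
XOR → 100110111001000 = 19912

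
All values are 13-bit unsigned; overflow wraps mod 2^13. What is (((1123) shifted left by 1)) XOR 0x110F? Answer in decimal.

1123 = 0010001100011
→ shifted left by 1 (mod 2^13) → 0100011000110 = 2246
0x110F = 1000100001111
→ XOR → 1100111001001 = 6601

6601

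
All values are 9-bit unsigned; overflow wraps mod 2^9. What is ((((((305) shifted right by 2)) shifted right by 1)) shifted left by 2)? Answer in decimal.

305 = 100110001
→ shifted right by 2 → 001001100 = 76
→ shifted right by 1 → 000100110 = 38
→ shifted left by 2 (mod 2^9) → 010011000 = 152

152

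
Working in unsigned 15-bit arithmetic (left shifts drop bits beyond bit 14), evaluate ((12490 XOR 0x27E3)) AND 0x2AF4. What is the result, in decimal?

544

12490 = 011000011001010
0x27E3 = 010011111100011
→ XOR → 001011100101001 = 5929
0x2AF4 = 010101011110100
→ AND → 000001000100000 = 544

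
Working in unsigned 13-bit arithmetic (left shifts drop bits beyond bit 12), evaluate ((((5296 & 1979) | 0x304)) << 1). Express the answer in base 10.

3944

5296 = 1010010110000
1979 = 0011110111011
→ & → 0010010110000 = 1200
0x304 = 0001100000100
→ | → 0011110110100 = 1972
→ << 1 (mod 2^13) → 0111101101000 = 3944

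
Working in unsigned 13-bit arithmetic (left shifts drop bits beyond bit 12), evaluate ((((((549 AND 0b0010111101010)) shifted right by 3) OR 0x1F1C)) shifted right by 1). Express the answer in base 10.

549 = 0001000100101
0b0010111101010 = 0010111101010
→ AND → 0000000100000 = 32
→ shifted right by 3 → 0000000000100 = 4
0x1F1C = 1111100011100
→ OR → 1111100011100 = 7964
→ shifted right by 1 → 0111110001110 = 3982

3982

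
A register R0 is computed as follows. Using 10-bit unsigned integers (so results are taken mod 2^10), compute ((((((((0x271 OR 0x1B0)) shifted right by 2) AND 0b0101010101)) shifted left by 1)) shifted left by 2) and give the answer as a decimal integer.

0x271 = 1001110001
0x1B0 = 0110110000
→ OR → 1111110001 = 1009
→ shifted right by 2 → 0011111100 = 252
0b0101010101 = 0101010101
→ AND → 0001010100 = 84
→ shifted left by 1 (mod 2^10) → 0010101000 = 168
→ shifted left by 2 (mod 2^10) → 1010100000 = 672

672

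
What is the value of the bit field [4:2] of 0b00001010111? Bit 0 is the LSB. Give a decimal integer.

5

v = 00001010111
Shift right by 2: 000010101
Mask low 3 bits: 101 = 5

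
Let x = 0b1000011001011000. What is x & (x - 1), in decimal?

34384

x = 1000011001011000 = 34392
x - 1 = 1000011001010111
AND   = 1000011001010000 = 34384
(x & (x - 1) clears the lowest set bit of x.)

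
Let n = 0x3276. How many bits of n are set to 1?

8

0x3276 = 11001001110110
Count the 1s: 1 + 1 + 1 + 1 + 1 + 1 + 1 + 1 = 8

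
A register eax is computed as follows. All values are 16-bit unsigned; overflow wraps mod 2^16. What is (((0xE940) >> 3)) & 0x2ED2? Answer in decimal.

3072

0xE940 = 1110100101000000
→ >> 3 → 0001110100101000 = 7464
0x2ED2 = 0010111011010010
→ & → 0000110000000000 = 3072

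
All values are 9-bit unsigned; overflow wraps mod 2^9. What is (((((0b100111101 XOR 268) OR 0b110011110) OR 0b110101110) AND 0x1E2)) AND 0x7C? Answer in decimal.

0b100111101 = 100111101
268 = 100001100
→ XOR → 000110001 = 49
0b110011110 = 110011110
→ OR → 110111111 = 447
0b110101110 = 110101110
→ OR → 110111111 = 447
0x1E2 = 111100010
→ AND → 110100010 = 418
0x7C = 001111100
→ AND → 000100000 = 32

32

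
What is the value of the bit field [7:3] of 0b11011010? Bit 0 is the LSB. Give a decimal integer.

v = 11011010
Shift right by 3: 11011
Mask low 5 bits: 11011 = 27

27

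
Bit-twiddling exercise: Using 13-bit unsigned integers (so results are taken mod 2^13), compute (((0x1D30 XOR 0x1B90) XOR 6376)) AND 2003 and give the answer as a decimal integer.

0x1D30 = 1110100110000
0x1B90 = 1101110010000
→ XOR → 0011010100000 = 1696
6376 = 1100011101000
→ XOR → 1111001001000 = 7752
2003 = 0011111010011
→ AND → 0011001000000 = 1600

1600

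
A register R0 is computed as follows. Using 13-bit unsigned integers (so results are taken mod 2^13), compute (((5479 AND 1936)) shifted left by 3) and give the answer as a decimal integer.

5479 = 1010101100111
1936 = 0011110010000
→ AND → 0010100000000 = 1280
→ shifted left by 3 (mod 2^13) → 0100000000000 = 2048

2048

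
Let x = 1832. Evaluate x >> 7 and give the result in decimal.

1832 = 11100101000
shift right by 7 → 00000001110 = 14
(equivalently, floor(1832 / 128))

14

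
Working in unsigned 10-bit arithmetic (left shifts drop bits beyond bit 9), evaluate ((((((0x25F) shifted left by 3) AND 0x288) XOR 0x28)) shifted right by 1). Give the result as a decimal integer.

336

0x25F = 1001011111
→ shifted left by 3 (mod 2^10) → 1011111000 = 760
0x288 = 1010001000
→ AND → 1010001000 = 648
0x28 = 0000101000
→ XOR → 1010100000 = 672
→ shifted right by 1 → 0101010000 = 336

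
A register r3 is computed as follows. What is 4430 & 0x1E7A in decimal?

4430 = 1000101001110
0x1E7A = 1111001111010
AND → 1000001001010 = 4170

4170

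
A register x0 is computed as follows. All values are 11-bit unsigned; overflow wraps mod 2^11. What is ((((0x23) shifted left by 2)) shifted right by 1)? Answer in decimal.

0x23 = 00000100011
→ shifted left by 2 (mod 2^11) → 00010001100 = 140
→ shifted right by 1 → 00001000110 = 70

70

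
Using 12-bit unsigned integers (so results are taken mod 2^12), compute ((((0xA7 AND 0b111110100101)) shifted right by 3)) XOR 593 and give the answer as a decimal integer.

581

0xA7 = 000010100111
0b111110100101 = 111110100101
→ AND → 000010100101 = 165
→ shifted right by 3 → 000000010100 = 20
593 = 001001010001
→ XOR → 001001000101 = 581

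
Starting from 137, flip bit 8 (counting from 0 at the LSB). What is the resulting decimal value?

x = 00010001001
bit 8 is currently 0; toggle it via x ^ (1 << 8) = x ^ 256
→ 00110001001 = 393

393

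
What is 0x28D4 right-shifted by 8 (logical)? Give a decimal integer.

40

0x28D4 = 10100011010100
shift right by 8 → 00000000101000 = 40
(equivalently, floor(10452 / 256))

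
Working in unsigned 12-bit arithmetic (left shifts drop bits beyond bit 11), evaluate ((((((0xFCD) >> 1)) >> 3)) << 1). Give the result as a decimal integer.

0xFCD = 111111001101
→ >> 1 → 011111100110 = 2022
→ >> 3 → 000011111100 = 252
→ << 1 (mod 2^12) → 000111111000 = 504

504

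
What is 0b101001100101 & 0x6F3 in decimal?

a = 101001100101
0x6F3 = 011011110011
AND → 001001100001 = 609

609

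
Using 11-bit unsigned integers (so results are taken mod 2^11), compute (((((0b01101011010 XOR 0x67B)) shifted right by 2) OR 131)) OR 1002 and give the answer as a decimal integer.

1003

0b01101011010 = 01101011010
0x67B = 11001111011
→ XOR → 10100100001 = 1313
→ shifted right by 2 → 00101001000 = 328
131 = 00010000011
→ OR → 00111001011 = 459
1002 = 01111101010
→ OR → 01111101011 = 1003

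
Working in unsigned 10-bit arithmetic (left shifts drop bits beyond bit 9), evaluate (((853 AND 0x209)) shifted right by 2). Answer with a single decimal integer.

128

853 = 1101010101
0x209 = 1000001001
→ AND → 1000000001 = 513
→ shifted right by 2 → 0010000000 = 128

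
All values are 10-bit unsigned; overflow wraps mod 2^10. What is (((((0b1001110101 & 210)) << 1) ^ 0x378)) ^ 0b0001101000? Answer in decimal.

0b1001110101 = 1001110101
210 = 0011010010
→ & → 0001010000 = 80
→ << 1 (mod 2^10) → 0010100000 = 160
0x378 = 1101111000
→ ^ → 1111011000 = 984
0b0001101000 = 0001101000
→ ^ → 1110110000 = 944

944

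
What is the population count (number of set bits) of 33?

33 = 100001
Count the 1s: 1 + 1 = 2

2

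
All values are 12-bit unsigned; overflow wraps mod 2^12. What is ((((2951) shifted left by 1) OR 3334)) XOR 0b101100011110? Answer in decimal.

2951 = 101110000111
→ shifted left by 1 (mod 2^12) → 011100001110 = 1806
3334 = 110100000110
→ OR → 111100001110 = 3854
0b101100011110 = 101100011110
→ XOR → 010000010000 = 1040

1040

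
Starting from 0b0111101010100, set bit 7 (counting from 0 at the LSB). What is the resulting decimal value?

4052

x = 0111101010100
bit 7 is currently 0; set it via x | (1 << 7) = x | 128
→ 0111111010100 = 4052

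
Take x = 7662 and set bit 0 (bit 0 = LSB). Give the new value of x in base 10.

7663

x = 1110111101110
bit 0 is currently 0; set it via x | (1 << 0) = x | 1
→ 1110111101111 = 7663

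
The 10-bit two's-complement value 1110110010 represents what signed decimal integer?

-78

pattern = 1110110010 (MSB is 1 ⇒ negative)
Invert: 0001001101, add 1 → 0001001110 = 78, so the value is -78.
(Equivalently: 946 - 2^10 = 946 - 1024 = -78.)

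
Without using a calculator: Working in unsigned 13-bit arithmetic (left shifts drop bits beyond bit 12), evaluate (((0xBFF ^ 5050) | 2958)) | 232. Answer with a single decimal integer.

0xBFF = 0101111111111
5050 = 1001110111010
→ ^ → 1100001000101 = 6213
2958 = 0101110001110
→ | → 1101111001111 = 7119
232 = 0000011101000
→ | → 1101111101111 = 7151

7151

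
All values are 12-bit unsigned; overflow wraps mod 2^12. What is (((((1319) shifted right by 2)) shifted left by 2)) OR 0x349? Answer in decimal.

1319 = 010100100111
→ shifted right by 2 → 000101001001 = 329
→ shifted left by 2 (mod 2^12) → 010100100100 = 1316
0x349 = 001101001001
→ OR → 011101101101 = 1901

1901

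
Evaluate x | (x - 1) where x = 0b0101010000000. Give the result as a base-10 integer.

x = 101010000000 = 2688
x - 1 = 101001111111
OR    = 101011111111 = 2815
(x | (x - 1) sets all bits below the lowest set bit.)

2815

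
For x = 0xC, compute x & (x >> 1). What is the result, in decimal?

x = 1100 = 12
x>>1 = 0110
AND  = 0100 = 4
(x & (x >> 1) has a 1 wherever x has two consecutive 1 bits.)

4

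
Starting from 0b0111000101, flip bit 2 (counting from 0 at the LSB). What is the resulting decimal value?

449

x = 0111000101
bit 2 is currently 1; toggle it via x ^ (1 << 2) = x ^ 4
→ 0111000001 = 449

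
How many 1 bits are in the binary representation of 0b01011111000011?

8

n = 1011111000011
Count the 1s: 1 + 1 + 1 + 1 + 1 + 1 + 1 + 1 = 8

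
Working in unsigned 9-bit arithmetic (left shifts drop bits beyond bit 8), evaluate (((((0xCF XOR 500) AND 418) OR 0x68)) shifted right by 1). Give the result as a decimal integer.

181

0xCF = 011001111
500 = 111110100
→ XOR → 100111011 = 315
418 = 110100010
→ AND → 100100010 = 290
0x68 = 001101000
→ OR → 101101010 = 362
→ shifted right by 1 → 010110101 = 181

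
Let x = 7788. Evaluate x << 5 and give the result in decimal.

249216

7788 = 000001111001101100
shift left by 5 → 111100110110000000 = 249216
(equivalently, 7788 × 2^5 = 7788 × 32)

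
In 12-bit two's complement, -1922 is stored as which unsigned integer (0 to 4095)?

1922 in 12 bits: 011110000010
Invert: 100001111101
Add 1:  100001111110 = 2174
(Check: 2^12 - 1922 = 4096 - 1922 = 2174.)

2174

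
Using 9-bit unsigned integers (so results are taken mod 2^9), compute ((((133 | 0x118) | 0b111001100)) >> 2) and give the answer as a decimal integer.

119

133 = 010000101
0x118 = 100011000
→ | → 110011101 = 413
0b111001100 = 111001100
→ | → 111011101 = 477
→ >> 2 → 001110111 = 119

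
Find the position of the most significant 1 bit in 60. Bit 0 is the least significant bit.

5

60 = 111100
The topmost 1 is at position 5 (since 2^5 = 32 ≤ 60 < 64).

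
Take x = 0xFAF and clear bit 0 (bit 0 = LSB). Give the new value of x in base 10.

4014

x = 000111110101111
bit 0 is currently 1; clear it via x & ~(1 << 0) = x & ~1
→ 000111110101110 = 4014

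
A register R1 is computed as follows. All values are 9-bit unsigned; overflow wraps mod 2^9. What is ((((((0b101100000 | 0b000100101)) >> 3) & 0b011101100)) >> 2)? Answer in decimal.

11

0b101100000 = 101100000
0b000100101 = 000100101
→ | → 101100101 = 357
→ >> 3 → 000101100 = 44
0b011101100 = 011101100
→ & → 000101100 = 44
→ >> 2 → 000001011 = 11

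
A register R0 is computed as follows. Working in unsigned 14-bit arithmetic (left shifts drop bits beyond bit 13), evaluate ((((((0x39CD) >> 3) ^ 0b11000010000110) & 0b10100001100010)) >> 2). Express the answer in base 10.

2056

0x39CD = 11100111001101
→ >> 3 → 00011100111001 = 1849
0b11000010000110 = 11000010000110
→ ^ → 11011110111111 = 14271
0b10100001100010 = 10100001100010
→ & → 10000000100010 = 8226
→ >> 2 → 00100000001000 = 2056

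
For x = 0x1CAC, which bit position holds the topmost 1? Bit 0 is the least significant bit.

12

0x1CAC = 1110010101100
The topmost 1 is at position 12 (since 2^12 = 4096 ≤ 7340 < 8192).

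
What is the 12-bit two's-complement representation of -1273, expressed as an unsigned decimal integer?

1273 in 12 bits: 010011111001
Invert: 101100000110
Add 1:  101100000111 = 2823
(Check: 2^12 - 1273 = 4096 - 1273 = 2823.)

2823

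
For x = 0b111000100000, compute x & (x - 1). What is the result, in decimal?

x = 111000100000 = 3616
x - 1 = 111000011111
AND   = 111000000000 = 3584
(x & (x - 1) clears the lowest set bit of x.)

3584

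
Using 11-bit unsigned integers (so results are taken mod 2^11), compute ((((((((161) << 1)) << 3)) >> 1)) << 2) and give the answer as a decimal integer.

161 = 00010100001
→ << 1 (mod 2^11) → 00101000010 = 322
→ << 3 (mod 2^11) → 01000010000 = 528
→ >> 1 → 00100001000 = 264
→ << 2 (mod 2^11) → 10000100000 = 1056

1056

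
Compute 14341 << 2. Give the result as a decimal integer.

57364

14341 = 0011100000000101
shift left by 2 → 1110000000010100 = 57364
(equivalently, 14341 × 2^2 = 14341 × 4)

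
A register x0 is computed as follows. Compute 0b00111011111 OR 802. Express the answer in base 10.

a = 0111011111
802 = 1100100010
 OR → 1111111111 = 1023

1023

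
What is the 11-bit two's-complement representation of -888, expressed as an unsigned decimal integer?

888 in 11 bits: 01101111000
Invert: 10010000111
Add 1:  10010001000 = 1160
(Check: 2^11 - 888 = 2048 - 888 = 1160.)

1160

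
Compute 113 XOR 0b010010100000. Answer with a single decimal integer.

113 = 00001110001
b = 10010100000
XOR → 10011010001 = 1233

1233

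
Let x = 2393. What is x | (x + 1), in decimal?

x = 100101011001 = 2393
x + 1 = 100101011010
OR    = 100101011011 = 2395
(x | (x + 1) sets the lowest cleared bit.)

2395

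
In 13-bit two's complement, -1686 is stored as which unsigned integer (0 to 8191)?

1686 in 13 bits: 0011010010110
Invert: 1100101101001
Add 1:  1100101101010 = 6506
(Check: 2^13 - 1686 = 8192 - 1686 = 6506.)

6506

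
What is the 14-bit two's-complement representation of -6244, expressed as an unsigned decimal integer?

10140

6244 in 14 bits: 01100001100100
Invert: 10011110011011
Add 1:  10011110011100 = 10140
(Check: 2^14 - 6244 = 16384 - 6244 = 10140.)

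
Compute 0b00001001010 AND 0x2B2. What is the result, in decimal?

2

a = 0001001010
0x2B2 = 1010110010
AND → 0000000010 = 2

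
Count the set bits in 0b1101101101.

7

n = 1101101101
Count the 1s: 1 + 1 + 1 + 1 + 1 + 1 + 1 = 7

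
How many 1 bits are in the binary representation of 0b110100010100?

5

n = 110100010100
Count the 1s: 1 + 1 + 1 + 1 + 1 = 5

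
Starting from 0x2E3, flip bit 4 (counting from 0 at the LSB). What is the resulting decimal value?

x = 1011100011
bit 4 is currently 0; toggle it via x ^ (1 << 4) = x ^ 16
→ 1011110011 = 755

755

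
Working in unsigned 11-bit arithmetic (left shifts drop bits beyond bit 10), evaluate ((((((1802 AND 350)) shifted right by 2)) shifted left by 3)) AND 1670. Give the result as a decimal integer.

1802 = 11100001010
350 = 00101011110
→ AND → 00100001010 = 266
→ shifted right by 2 → 00001000010 = 66
→ shifted left by 3 (mod 2^11) → 01000010000 = 528
1670 = 11010000110
→ AND → 01000000000 = 512

512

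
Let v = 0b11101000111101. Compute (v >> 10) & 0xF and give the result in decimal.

14

v = 11101000111101
Shift right by 10: 1110
Mask low 4 bits: 1110 = 14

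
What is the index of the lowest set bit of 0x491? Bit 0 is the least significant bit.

0x491 = 10010010001
Trailing zeros: 0, so the lowest set bit is bit 0 (value 1).

0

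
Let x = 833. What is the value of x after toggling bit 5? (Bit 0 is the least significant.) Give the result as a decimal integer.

x = 1101000001
bit 5 is currently 0; toggle it via x ^ (1 << 5) = x ^ 32
→ 1101100001 = 865

865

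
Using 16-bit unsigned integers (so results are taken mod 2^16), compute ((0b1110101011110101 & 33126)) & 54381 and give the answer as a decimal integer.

32868

0b1110101011110101 = 1110101011110101
33126 = 1000000101100110
→ & → 1000000001100100 = 32868
54381 = 1101010001101101
→ & → 1000000001100100 = 32868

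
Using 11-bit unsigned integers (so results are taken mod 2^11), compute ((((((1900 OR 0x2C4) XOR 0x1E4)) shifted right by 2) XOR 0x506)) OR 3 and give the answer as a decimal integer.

1159

1900 = 11101101100
0x2C4 = 01011000100
→ OR → 11111101100 = 2028
0x1E4 = 00111100100
→ XOR → 11000001000 = 1544
→ shifted right by 2 → 00110000010 = 386
0x506 = 10100000110
→ XOR → 10010000100 = 1156
3 = 00000000011
→ OR → 10010000111 = 1159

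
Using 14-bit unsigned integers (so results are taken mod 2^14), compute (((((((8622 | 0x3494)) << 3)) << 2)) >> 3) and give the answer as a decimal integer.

8622 = 10000110101110
0x3494 = 11010010010100
→ | → 11010110111110 = 13758
→ << 3 (mod 2^14) → 10110111110000 = 11760
→ << 2 (mod 2^14) → 11011111000000 = 14272
→ >> 3 → 00011011111000 = 1784

1784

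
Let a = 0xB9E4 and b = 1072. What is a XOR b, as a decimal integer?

48596

0xB9E4 = 1011100111100100
1072 = 0000010000110000
XOR → 1011110111010100 = 48596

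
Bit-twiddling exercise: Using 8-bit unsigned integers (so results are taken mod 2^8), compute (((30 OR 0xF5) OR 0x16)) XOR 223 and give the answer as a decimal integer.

30 = 00011110
0xF5 = 11110101
→ OR → 11111111 = 255
0x16 = 00010110
→ OR → 11111111 = 255
223 = 11011111
→ XOR → 00100000 = 32

32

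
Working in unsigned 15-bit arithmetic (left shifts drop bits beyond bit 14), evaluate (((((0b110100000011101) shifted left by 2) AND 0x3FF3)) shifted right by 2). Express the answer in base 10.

2076

0b110100000011101 = 110100000011101
→ shifted left by 2 (mod 2^15) → 010000001110100 = 8308
0x3FF3 = 011111111110011
→ AND → 010000001110000 = 8304
→ shifted right by 2 → 000100000011100 = 2076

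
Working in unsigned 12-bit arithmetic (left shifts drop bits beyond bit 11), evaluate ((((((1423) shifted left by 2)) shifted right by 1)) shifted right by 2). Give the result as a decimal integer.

1423 = 010110001111
→ shifted left by 2 (mod 2^12) → 011000111100 = 1596
→ shifted right by 1 → 001100011110 = 798
→ shifted right by 2 → 000011000111 = 199

199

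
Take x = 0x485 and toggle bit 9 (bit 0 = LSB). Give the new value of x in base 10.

x = 010010000101
bit 9 is currently 0; toggle it via x ^ (1 << 9) = x ^ 512
→ 011010000101 = 1669

1669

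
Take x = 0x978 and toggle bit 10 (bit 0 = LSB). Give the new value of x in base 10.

x = 0100101111000
bit 10 is currently 0; toggle it via x ^ (1 << 10) = x ^ 1024
→ 0110101111000 = 3448

3448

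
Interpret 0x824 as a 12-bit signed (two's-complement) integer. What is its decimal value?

pattern = 100000100100 (MSB is 1 ⇒ negative)
Invert: 011111011011, add 1 → 011111011100 = 2012, so the value is -2012.
(Equivalently: 2084 - 2^12 = 2084 - 4096 = -2012.)

-2012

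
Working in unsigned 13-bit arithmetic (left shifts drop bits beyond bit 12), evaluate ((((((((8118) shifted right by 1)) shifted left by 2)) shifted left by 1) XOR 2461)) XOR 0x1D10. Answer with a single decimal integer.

8118 = 1111110110110
→ shifted right by 1 → 0111111011011 = 4059
→ shifted left by 2 (mod 2^13) → 1111101101100 = 8044
→ shifted left by 1 (mod 2^13) → 1111011011000 = 7896
2461 = 0100110011101
→ XOR → 1011101000101 = 5957
0x1D10 = 1110100010000
→ XOR → 0101001010101 = 2645

2645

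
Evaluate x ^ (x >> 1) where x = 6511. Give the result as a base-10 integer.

5592

x = 1100101101111 = 6511
x>>1 = 0110010110111
XOR  = 1010111011000 = 5592
(x ^ (x >> 1) gives the standard binary-reflected Gray code of x.)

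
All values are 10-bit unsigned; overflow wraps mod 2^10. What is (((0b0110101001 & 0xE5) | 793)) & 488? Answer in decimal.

424

0b0110101001 = 0110101001
0xE5 = 0011100101
→ & → 0010100001 = 161
793 = 1100011001
→ | → 1110111001 = 953
488 = 0111101000
→ & → 0110101000 = 424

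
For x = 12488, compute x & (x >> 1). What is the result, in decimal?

4160

x = 11000011001000 = 12488
x>>1 = 01100001100100
AND  = 01000001000000 = 4160
(x & (x >> 1) has a 1 wherever x has two consecutive 1 bits.)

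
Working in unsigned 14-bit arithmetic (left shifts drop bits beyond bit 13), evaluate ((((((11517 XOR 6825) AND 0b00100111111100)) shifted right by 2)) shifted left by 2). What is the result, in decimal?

84

11517 = 10110011111101
6825 = 01101010101001
→ XOR → 11011001010100 = 13908
0b00100111111100 = 00100111111100
→ AND → 00000001010100 = 84
→ shifted right by 2 → 00000000010101 = 21
→ shifted left by 2 (mod 2^14) → 00000001010100 = 84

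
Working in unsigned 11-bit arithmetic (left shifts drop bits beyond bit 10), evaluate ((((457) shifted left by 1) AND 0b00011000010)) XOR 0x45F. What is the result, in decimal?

1245

457 = 00111001001
→ shifted left by 1 (mod 2^11) → 01110010010 = 914
0b00011000010 = 00011000010
→ AND → 00010000010 = 130
0x45F = 10001011111
→ XOR → 10011011101 = 1245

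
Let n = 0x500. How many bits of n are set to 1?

2

0x500 = 10100000000
Count the 1s: 1 + 1 = 2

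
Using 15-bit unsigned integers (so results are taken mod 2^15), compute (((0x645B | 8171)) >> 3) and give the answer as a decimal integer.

0x645B = 110010001011011
8171 = 001111111101011
→ | → 111111111111011 = 32763
→ >> 3 → 000111111111111 = 4095

4095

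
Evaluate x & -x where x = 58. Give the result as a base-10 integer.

2

x = 111010 = 58
-x (two's complement) = …000110
AND   = 000010 = 2
(x & -x isolates the lowest set bit of x.)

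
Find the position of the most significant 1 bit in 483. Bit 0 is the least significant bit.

8

483 = 111100011
The topmost 1 is at position 8 (since 2^8 = 256 ≤ 483 < 512).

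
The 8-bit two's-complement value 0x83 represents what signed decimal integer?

pattern = 10000011 (MSB is 1 ⇒ negative)
Invert: 01111100, add 1 → 01111101 = 125, so the value is -125.
(Equivalently: 131 - 2^8 = 131 - 256 = -125.)

-125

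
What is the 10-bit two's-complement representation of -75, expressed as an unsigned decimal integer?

949

75 in 10 bits: 0001001011
Invert: 1110110100
Add 1:  1110110101 = 949
(Check: 2^10 - 75 = 1024 - 75 = 949.)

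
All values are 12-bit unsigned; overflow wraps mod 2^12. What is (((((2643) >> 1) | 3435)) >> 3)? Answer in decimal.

2643 = 101001010011
→ >> 1 → 010100101001 = 1321
3435 = 110101101011
→ | → 110101101011 = 3435
→ >> 3 → 000110101101 = 429

429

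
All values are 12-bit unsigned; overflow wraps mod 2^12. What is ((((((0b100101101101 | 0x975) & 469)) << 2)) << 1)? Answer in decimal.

2728

0b100101101101 = 100101101101
0x975 = 100101110101
→ | → 100101111101 = 2429
469 = 000111010101
→ & → 000101010101 = 341
→ << 2 (mod 2^12) → 010101010100 = 1364
→ << 1 (mod 2^12) → 101010101000 = 2728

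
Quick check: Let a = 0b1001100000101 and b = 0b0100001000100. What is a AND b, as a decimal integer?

a = 1001100000101
b = 0100001000100
AND → 0000000000100 = 4

4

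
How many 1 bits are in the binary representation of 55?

55 = 110111
Count the 1s: 1 + 1 + 1 + 1 + 1 = 5

5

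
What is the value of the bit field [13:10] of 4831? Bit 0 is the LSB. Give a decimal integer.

4

v = 01001011011111
Shift right by 10: 0100
Mask low 4 bits: 0100 = 4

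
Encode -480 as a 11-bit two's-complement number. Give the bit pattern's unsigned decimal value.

480 in 11 bits: 00111100000
Invert: 11000011111
Add 1:  11000100000 = 1568
(Check: 2^11 - 480 = 2048 - 480 = 1568.)

1568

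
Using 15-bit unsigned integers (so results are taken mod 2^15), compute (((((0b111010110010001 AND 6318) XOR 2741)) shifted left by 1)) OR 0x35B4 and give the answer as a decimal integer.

13822

0b111010110010001 = 111010110010001
6318 = 001100010101110
→ AND → 001000010000000 = 4224
2741 = 000101010110101
→ XOR → 001101000110101 = 6709
→ shifted left by 1 (mod 2^15) → 011010001101010 = 13418
0x35B4 = 011010110110100
→ OR → 011010111111110 = 13822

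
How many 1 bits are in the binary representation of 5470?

5470 = 1010101011110
Count the 1s: 1 + 1 + 1 + 1 + 1 + 1 + 1 + 1 = 8

8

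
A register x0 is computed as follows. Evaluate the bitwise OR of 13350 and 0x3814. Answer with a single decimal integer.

13350 = 11010000100110
0x3814 = 11100000010100
 OR → 11110000110110 = 15414

15414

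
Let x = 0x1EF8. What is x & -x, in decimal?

x = 1111011111000 = 7928
-x (two's complement) = …0000100001000
AND   = 0000000001000 = 8
(x & -x isolates the lowest set bit of x.)

8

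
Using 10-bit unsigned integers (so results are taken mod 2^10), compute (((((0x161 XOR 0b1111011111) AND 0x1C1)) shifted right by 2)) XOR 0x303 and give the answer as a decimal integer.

0x161 = 0101100001
0b1111011111 = 1111011111
→ XOR → 1010111110 = 702
0x1C1 = 0111000001
→ AND → 0010000000 = 128
→ shifted right by 2 → 0000100000 = 32
0x303 = 1100000011
→ XOR → 1100100011 = 803

803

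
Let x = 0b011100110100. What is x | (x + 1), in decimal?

x = 11100110100 = 1844
x + 1 = 11100110101
OR    = 11100110101 = 1845
(x | (x + 1) sets the lowest cleared bit.)

1845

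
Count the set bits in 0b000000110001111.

6

n = 110001111
Count the 1s: 1 + 1 + 1 + 1 + 1 + 1 = 6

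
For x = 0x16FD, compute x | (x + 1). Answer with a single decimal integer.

5887

x = 1011011111101 = 5885
x + 1 = 1011011111110
OR    = 1011011111111 = 5887
(x | (x + 1) sets the lowest cleared bit.)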